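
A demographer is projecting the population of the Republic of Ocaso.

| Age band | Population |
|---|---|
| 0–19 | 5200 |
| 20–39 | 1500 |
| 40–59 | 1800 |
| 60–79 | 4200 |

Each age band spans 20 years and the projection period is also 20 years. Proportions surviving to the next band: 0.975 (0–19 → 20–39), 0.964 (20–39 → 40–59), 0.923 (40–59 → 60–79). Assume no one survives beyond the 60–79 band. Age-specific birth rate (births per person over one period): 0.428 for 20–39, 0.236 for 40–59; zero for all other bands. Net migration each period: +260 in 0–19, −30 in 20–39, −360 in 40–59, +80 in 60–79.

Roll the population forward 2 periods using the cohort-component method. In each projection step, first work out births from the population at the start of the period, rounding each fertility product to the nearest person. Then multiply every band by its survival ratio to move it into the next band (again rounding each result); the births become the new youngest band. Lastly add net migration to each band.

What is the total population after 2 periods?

(Bands numbered youngest = 1 to oldest = 4.)
— Period 1 —
Births: 1500 * 0.428 = 642, 1800 * 0.236 = 425 ⇒ total 1067
Band 2: 5200 * 0.975 = 5070
Band 3: 1500 * 0.964 = 1446
Band 4: 1800 * 0.923 = 1661
Net migration: Band 1 + 260 → 1327; Band 2 − 30 → 5040; Band 3 − 360 → 1086; Band 4 + 80 → 1741
End of period: [1327, 5040, 1086, 1741]
— Period 2 —
Births: 5040 * 0.428 = 2157, 1086 * 0.236 = 256 ⇒ total 2413
Band 2: 1327 * 0.975 = 1294
Band 3: 5040 * 0.964 = 4859
Band 4: 1086 * 0.923 = 1002
Net migration: Band 1 + 260 → 2673; Band 2 − 30 → 1264; Band 3 − 360 → 4499; Band 4 + 80 → 1082
End of period: [2673, 1264, 4499, 1082]
Total after period 2: 2673 + 1264 + 4499 + 1082 = 9518

9518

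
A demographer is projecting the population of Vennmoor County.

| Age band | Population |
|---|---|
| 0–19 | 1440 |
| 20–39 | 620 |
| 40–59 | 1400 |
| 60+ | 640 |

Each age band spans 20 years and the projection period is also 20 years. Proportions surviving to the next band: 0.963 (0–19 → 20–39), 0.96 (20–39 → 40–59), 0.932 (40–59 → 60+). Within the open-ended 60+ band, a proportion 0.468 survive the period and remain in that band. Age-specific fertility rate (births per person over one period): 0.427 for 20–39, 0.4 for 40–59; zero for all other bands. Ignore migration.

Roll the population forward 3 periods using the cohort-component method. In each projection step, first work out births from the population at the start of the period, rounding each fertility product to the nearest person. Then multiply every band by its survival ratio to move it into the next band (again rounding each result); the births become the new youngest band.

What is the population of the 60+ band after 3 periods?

1852

Period 1:
Births: 620 × 0.427 = 265  |  1400 × 0.4 = 560 → total 825
20–39: 1440 × 0.963 = 1387
40–59: 620 × 0.96 = 595
60+: 1400 × 0.932 + 640 × 0.468 = 1305 + 300 = 1605
End of period: [825, 1387, 595, 1605]
Period 2:
Births: 1387 × 0.427 = 592  |  595 × 0.4 = 238 → total 830
20–39: 825 × 0.963 = 794
40–59: 1387 × 0.96 = 1332
60+: 595 × 0.932 + 1605 × 0.468 = 555 + 751 = 1306
End of period: [830, 794, 1332, 1306]
Period 3:
Births: 794 × 0.427 = 339  |  1332 × 0.4 = 533 → total 872
20–39: 830 × 0.963 = 799
40–59: 794 × 0.96 = 762
60+: 1332 × 0.932 + 1306 × 0.468 = 1241 + 611 = 1852
End of period: [872, 799, 762, 1852]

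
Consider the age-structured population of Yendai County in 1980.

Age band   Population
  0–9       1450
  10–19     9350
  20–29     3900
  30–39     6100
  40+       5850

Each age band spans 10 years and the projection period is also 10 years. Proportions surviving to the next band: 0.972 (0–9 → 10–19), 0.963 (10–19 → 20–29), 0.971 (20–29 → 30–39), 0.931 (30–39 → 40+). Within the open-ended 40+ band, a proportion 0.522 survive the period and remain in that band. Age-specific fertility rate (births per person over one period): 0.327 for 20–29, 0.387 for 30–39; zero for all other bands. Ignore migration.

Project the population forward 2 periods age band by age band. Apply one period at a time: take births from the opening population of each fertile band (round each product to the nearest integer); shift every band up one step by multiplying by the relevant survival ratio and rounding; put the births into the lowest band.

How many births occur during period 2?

4410

[period 1]
Births: 3900 × 0.327 = 1275 ; 6100 × 0.387 = 2361 → 3636
10–19: 1450 × 0.972 = 1409
20–29: 9350 × 0.963 = 9004
30–39: 3900 × 0.971 = 3787
40+: 6100 × 0.931 + 5850 × 0.522 = 5679 + 3054 = 8733
Giving 3636 / 1409 / 9004 / 3787 / 8733.
[period 2]
Births: 9004 × 0.327 = 2944 ; 3787 × 0.387 = 1466 → 4410
10–19: 3636 × 0.972 = 3534
20–29: 1409 × 0.963 = 1357
30–39: 9004 × 0.971 = 8743
40+: 3787 × 0.931 + 8733 × 0.522 = 3526 + 4559 = 8085
Giving 4410 / 3534 / 1357 / 8743 / 8085.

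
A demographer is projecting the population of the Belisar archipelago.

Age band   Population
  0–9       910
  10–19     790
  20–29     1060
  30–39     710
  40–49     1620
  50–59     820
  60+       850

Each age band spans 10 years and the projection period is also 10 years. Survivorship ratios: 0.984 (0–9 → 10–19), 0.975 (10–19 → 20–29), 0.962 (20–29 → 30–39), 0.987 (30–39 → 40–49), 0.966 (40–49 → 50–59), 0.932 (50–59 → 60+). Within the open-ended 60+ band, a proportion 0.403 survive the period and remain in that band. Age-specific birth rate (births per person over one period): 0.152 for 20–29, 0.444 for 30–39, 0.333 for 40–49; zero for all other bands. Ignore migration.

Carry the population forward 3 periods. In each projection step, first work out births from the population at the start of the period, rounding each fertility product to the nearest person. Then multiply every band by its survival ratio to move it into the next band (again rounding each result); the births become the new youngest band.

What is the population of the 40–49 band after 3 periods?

After projecting period 1:
Births: 1060 * 0.152 = 161 ; 710 * 0.444 = 315 ; 1620 * 0.333 = 539 ⇒ total 1015
10–19: 910 * 0.984 = 895
20–29: 790 * 0.975 = 770
30–39: 1060 * 0.962 = 1020
40–49: 710 * 0.987 = 701
50–59: 1620 * 0.966 = 1565
60+: 820 * 0.932 + 850 * 0.403 = 764 + 343 = 1107
Giving 1015 / 895 / 770 / 1020 / 701 / 1565 / 1107.
After projecting period 2:
Births: 770 * 0.152 = 117 ; 1020 * 0.444 = 453 ; 701 * 0.333 = 233 ⇒ total 803
10–19: 1015 * 0.984 = 999
20–29: 895 * 0.975 = 873
30–39: 770 * 0.962 = 741
40–49: 1020 * 0.987 = 1007
50–59: 701 * 0.966 = 677
60+: 1565 * 0.932 + 1107 * 0.403 = 1459 + 446 = 1905
Giving 803 / 999 / 873 / 741 / 1007 / 677 / 1905.
After projecting period 3:
Births: 873 * 0.152 = 133 ; 741 * 0.444 = 329 ; 1007 * 0.333 = 335 ⇒ total 797
10–19: 803 * 0.984 = 790
20–29: 999 * 0.975 = 974
30–39: 873 * 0.962 = 840
40–49: 741 * 0.987 = 731
50–59: 1007 * 0.966 = 973
60+: 677 * 0.932 + 1905 * 0.403 = 631 + 768 = 1399
Giving 797 / 790 / 974 / 840 / 731 / 973 / 1399.

731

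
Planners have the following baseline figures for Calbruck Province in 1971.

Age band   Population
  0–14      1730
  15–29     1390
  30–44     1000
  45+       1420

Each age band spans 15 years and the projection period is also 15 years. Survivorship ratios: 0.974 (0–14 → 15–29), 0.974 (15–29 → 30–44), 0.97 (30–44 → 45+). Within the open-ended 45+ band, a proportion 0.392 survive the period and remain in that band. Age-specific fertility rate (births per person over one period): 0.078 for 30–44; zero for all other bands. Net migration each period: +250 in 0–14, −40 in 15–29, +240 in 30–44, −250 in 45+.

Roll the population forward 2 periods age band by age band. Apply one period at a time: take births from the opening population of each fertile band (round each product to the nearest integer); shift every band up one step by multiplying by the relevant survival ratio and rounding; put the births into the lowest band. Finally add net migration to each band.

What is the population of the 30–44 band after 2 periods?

— Period 1 —
Births: 1000 * 0.078 = 78
15–29: 1730 * 0.974 = 1685
30–44: 1390 * 0.974 = 1354
45+: 1000 * 0.97 + 1420 * 0.392 = 970 + 557 = 1527
Net migration: 0–14 + 250 → 328; 15–29 − 40 → 1645; 30–44 + 240 → 1594; 45+ − 250 → 1277
Population now: 0–14=328, 15–29=1645, 30–44=1594, 45+=1277
— Period 2 —
Births: 1594 * 0.078 = 124
15–29: 328 * 0.974 = 319
30–44: 1645 * 0.974 = 1602
45+: 1594 * 0.97 + 1277 * 0.392 = 1546 + 501 = 2047
Net migration: 0–14 + 250 → 374; 15–29 − 40 → 279; 30–44 + 240 → 1842; 45+ − 250 → 1797
Population now: 0–14=374, 15–29=279, 30–44=1842, 45+=1797

1842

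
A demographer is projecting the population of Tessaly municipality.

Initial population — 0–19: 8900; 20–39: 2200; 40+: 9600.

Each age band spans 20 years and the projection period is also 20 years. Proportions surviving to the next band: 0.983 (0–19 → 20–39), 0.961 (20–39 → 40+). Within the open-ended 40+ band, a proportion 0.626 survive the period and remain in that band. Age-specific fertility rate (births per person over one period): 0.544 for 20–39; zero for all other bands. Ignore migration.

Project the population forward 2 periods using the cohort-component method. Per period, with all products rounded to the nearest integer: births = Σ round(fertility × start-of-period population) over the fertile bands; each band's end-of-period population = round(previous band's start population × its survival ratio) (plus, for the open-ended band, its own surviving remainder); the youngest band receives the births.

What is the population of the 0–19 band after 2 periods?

[period 1]
Births: 2200 × 0.544 = 1197
20–39: 8900 × 0.983 = 8749
40+: 2200 × 0.961 + 9600 × 0.626 = 2114 + 6010 = 8124
Population now: 0–19=1197, 20–39=8749, 40+=8124
[period 2]
Births: 8749 × 0.544 = 4759
20–39: 1197 × 0.983 = 1177
40+: 8749 × 0.961 + 8124 × 0.626 = 8408 + 5086 = 13494
Population now: 0–19=4759, 20–39=1177, 40+=13494

4759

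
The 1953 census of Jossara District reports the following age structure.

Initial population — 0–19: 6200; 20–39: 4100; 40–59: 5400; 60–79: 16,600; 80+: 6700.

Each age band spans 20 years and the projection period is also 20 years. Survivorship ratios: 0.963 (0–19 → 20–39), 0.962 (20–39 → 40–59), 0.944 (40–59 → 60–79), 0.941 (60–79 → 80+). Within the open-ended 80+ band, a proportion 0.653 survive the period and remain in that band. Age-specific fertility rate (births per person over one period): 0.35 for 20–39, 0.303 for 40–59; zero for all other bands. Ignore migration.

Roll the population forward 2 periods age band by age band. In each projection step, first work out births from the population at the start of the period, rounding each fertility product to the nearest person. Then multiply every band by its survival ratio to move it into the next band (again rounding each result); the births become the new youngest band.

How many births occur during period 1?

3071

Call the groups 1 to 5, youngest first.
Period 1:
Births: 4100 × 0.35 = 1435 ; 5400 × 0.303 = 1636 → 3071
Group 2: 6200 × 0.963 = 5971
Group 3: 4100 × 0.962 = 3944
Group 4: 5400 × 0.944 = 5098
Group 5: 16600 × 0.941 + 6700 × 0.653 = 15621 + 4375 = 19996
Population now: 0–19=3071, 20–39=5971, 40–59=3944, 60–79=5098, 80+=19996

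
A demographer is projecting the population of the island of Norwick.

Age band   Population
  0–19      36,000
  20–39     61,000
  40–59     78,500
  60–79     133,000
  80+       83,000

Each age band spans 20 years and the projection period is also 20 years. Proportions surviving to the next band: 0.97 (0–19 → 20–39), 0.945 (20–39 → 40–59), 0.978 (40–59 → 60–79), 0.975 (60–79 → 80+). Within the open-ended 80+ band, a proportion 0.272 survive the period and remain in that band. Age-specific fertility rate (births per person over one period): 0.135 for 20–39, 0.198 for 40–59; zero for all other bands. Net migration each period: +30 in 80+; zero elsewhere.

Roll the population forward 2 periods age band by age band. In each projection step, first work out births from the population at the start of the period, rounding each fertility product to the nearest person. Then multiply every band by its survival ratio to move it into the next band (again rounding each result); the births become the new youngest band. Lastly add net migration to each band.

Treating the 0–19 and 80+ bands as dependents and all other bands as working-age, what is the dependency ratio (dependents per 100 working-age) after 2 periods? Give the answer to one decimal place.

Call the bands 1 to 5, youngest first.
— Period 1 —
Births: 61000 * 0.135 = 8235, 78500 * 0.198 = 15543 — total 23778
Band 2: 36000 * 0.97 = 34920
Band 3: 61000 * 0.945 = 57645
Band 4: 78500 * 0.978 = 76773
Band 5: 133000 * 0.975 + 83000 * 0.272 = 129675 + 22576 = 152251
Net migration: Band 5 + 30 → 152281
Population now: 0–19=23778, 20–39=34920, 40–59=57645, 60–79=76773, 80+=152281
— Period 2 —
Births: 34920 * 0.135 = 4714, 57645 * 0.198 = 11414 — total 16128
Band 2: 23778 * 0.97 = 23065
Band 3: 34920 * 0.945 = 32999
Band 4: 57645 * 0.978 = 56377
Band 5: 76773 * 0.975 + 152281 * 0.272 = 74854 + 41420 = 116274
Net migration: Band 5 + 30 → 116304
Population now: 0–19=16128, 20–39=23065, 40–59=32999, 60–79=56377, 80+=116304
Dependents (band 0–19 + band 80+) = 16128 + 116304 = 132432; working-age = 112441; ratio = 132432/112441 × 100 = 117.8

117.8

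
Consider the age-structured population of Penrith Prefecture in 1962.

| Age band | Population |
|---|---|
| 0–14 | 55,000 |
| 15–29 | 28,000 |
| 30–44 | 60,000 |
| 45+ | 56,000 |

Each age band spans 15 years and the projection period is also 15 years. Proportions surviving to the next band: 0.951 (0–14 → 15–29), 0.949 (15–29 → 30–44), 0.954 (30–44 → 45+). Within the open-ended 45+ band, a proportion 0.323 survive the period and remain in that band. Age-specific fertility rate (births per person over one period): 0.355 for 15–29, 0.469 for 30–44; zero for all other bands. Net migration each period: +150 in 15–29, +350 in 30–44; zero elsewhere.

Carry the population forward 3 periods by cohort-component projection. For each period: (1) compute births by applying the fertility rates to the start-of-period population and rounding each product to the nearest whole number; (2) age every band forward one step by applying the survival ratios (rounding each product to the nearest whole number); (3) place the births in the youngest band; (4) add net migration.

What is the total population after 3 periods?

(Groups numbered youngest = 1 to oldest = 4.)
— Period 1 —
Births: 28000 * 0.355 = 9940, 60000 * 0.469 = 28140 → 38080
Group 2: 55000 * 0.951 = 52305
Group 3: 28000 * 0.949 = 26572
Group 4: 60000 * 0.954 + 56000 * 0.323 = 57240 + 18088 = 75328
Net migration: Group 2 + 150 → 52455; Group 3 + 350 → 26922
Population now: 0–14=38080, 15–29=52455, 30–44=26922, 45+=75328
— Period 2 —
Births: 52455 * 0.355 = 18622, 26922 * 0.469 = 12626 → 31248
Group 2: 38080 * 0.951 = 36214
Group 3: 52455 * 0.949 = 49780
Group 4: 26922 * 0.954 + 75328 * 0.323 = 25684 + 24331 = 50015
Net migration: Group 2 + 150 → 36364; Group 3 + 350 → 50130
Population now: 0–14=31248, 15–29=36364, 30–44=50130, 45+=50015
— Period 3 —
Births: 36364 * 0.355 = 12909, 50130 * 0.469 = 23511 → 36420
Group 2: 31248 * 0.951 = 29717
Group 3: 36364 * 0.949 = 34509
Group 4: 50130 * 0.954 + 50015 * 0.323 = 47824 + 16155 = 63979
Net migration: Group 2 + 150 → 29867; Group 3 + 350 → 34859
Population now: 0–14=36420, 15–29=29867, 30–44=34859, 45+=63979
Total after period 3: 36420 + 29867 + 34859 + 63979 = 165125

165125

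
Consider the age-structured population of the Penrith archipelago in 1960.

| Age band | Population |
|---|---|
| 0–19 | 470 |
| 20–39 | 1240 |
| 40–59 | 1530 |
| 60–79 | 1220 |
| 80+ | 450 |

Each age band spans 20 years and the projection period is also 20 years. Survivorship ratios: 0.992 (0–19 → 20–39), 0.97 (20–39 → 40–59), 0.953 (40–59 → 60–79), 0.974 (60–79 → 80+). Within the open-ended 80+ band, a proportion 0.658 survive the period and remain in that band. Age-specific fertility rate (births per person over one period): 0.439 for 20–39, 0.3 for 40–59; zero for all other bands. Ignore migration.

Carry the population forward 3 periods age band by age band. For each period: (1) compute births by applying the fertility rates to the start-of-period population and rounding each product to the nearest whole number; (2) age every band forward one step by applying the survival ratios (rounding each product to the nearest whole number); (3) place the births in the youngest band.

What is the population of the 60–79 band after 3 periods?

Call the bands 1 to 5, youngest first.
[period 1]
Births: 1240 × 0.439 = 544, 1530 × 0.3 = 459 → 1003
Band 2: 470 × 0.992 = 466
Band 3: 1240 × 0.97 = 1203
Band 4: 1530 × 0.953 = 1458
Band 5: 1220 × 0.974 + 450 × 0.658 = 1188 + 296 = 1484
End of period: [1003, 466, 1203, 1458, 1484]
[period 2]
Births: 466 × 0.439 = 205, 1203 × 0.3 = 361 → 566
Band 2: 1003 × 0.992 = 995
Band 3: 466 × 0.97 = 452
Band 4: 1203 × 0.953 = 1146
Band 5: 1458 × 0.974 + 1484 × 0.658 = 1420 + 976 = 2396
End of period: [566, 995, 452, 1146, 2396]
[period 3]
Births: 995 × 0.439 = 437, 452 × 0.3 = 136 → 573
Band 2: 566 × 0.992 = 561
Band 3: 995 × 0.97 = 965
Band 4: 452 × 0.953 = 431
Band 5: 1146 × 0.974 + 2396 × 0.658 = 1116 + 1577 = 2693
End of period: [573, 561, 965, 431, 2693]

431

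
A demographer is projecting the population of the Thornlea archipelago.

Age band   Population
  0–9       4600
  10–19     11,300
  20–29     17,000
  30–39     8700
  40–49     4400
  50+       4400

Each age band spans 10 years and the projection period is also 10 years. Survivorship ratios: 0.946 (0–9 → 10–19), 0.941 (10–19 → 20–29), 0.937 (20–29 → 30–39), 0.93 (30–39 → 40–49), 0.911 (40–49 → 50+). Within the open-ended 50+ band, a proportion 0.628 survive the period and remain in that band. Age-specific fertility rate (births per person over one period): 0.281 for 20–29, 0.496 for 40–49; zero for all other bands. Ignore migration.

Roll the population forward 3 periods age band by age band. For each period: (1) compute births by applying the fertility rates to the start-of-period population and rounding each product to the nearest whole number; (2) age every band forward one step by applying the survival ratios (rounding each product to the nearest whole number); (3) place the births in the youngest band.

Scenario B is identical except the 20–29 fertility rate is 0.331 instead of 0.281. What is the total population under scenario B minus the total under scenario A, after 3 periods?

1463

[period 1]
Births: 17000 × 0.281 = 4777, 4400 × 0.496 = 2182 ⇒ total 6959
10–19: 4600 × 0.946 = 4352
20–29: 11300 × 0.941 = 10633
30–39: 17000 × 0.937 = 15929
40–49: 8700 × 0.93 = 8091
50+: 4400 × 0.911 + 4400 × 0.628 = 4008 + 2763 = 6771
→ [6959, 4352, 10633, 15929, 8091, 6771]
[period 2]
Births: 10633 × 0.281 = 2988, 8091 × 0.496 = 4013 ⇒ total 7001
10–19: 6959 × 0.946 = 6583
20–29: 4352 × 0.941 = 4095
30–39: 10633 × 0.937 = 9963
40–49: 15929 × 0.93 = 14814
50+: 8091 × 0.911 + 6771 × 0.628 = 7371 + 4252 = 11623
→ [7001, 6583, 4095, 9963, 14814, 11623]
[period 3]
Births: 4095 × 0.281 = 1151, 14814 × 0.496 = 7348 ⇒ total 8499
10–19: 7001 × 0.946 = 6623
20–29: 6583 × 0.941 = 6195
30–39: 4095 × 0.937 = 3837
40–49: 9963 × 0.93 = 9266
50+: 14814 × 0.911 + 11623 × 0.628 = 13496 + 7299 = 20795
→ [8499, 6623, 6195, 3837, 9266, 20795]
Scenario A total after 3 periods: 55215
Scenario B projection —
[period 1]
Births: 17000 × 0.331 = 5627, 4400 × 0.496 = 2182 ⇒ total 7809
10–19: 4600 × 0.946 = 4352
20–29: 11300 × 0.941 = 10633
30–39: 17000 × 0.937 = 15929
40–49: 8700 × 0.93 = 8091
50+: 4400 × 0.911 + 4400 × 0.628 = 4008 + 2763 = 6771
→ [7809, 4352, 10633, 15929, 8091, 6771]
[period 2]
Births: 10633 × 0.331 = 3520, 8091 × 0.496 = 4013 ⇒ total 7533
10–19: 7809 × 0.946 = 7387
20–29: 4352 × 0.941 = 4095
30–39: 10633 × 0.937 = 9963
40–49: 15929 × 0.93 = 14814
50+: 8091 × 0.911 + 6771 × 0.628 = 7371 + 4252 = 11623
→ [7533, 7387, 4095, 9963, 14814, 11623]
[period 3]
Births: 4095 × 0.331 = 1355, 14814 × 0.496 = 7348 ⇒ total 8703
10–19: 7533 × 0.946 = 7126
20–29: 7387 × 0.941 = 6951
30–39: 4095 × 0.937 = 3837
40–49: 9963 × 0.93 = 9266
50+: 14814 × 0.911 + 11623 × 0.628 = 13496 + 7299 = 20795
→ [8703, 7126, 6951, 3837, 9266, 20795]
Scenario B total after 3 periods: 56678
Difference B − A = 56678 − 55215 = 1463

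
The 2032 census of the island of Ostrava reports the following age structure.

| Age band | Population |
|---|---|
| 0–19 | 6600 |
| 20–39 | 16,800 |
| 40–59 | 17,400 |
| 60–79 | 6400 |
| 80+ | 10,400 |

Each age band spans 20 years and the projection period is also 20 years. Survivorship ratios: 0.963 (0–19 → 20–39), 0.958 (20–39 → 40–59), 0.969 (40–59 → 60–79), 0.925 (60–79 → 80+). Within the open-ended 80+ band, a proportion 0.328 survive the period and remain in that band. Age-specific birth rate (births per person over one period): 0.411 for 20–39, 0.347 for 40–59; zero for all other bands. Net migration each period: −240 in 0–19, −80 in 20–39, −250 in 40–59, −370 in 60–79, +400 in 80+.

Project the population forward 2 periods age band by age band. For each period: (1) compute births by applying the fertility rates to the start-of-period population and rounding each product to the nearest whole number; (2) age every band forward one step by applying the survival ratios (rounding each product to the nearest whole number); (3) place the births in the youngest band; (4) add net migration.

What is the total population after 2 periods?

59581

Call the groups 1 to 5, youngest first.
[period 1]
Births: 16800 × 0.411 = 6905  |  17400 × 0.347 = 6038 → total 12943
Group 2: 6600 × 0.963 = 6356
Group 3: 16800 × 0.958 = 16094
Group 4: 17400 × 0.969 = 16861
Group 5: 6400 × 0.925 + 10400 × 0.328 = 5920 + 3411 = 9331
Net migration: Group 1 − 240 → 12703; Group 2 − 80 → 6276; Group 3 − 250 → 15844; Group 4 − 370 → 16491; Group 5 + 400 → 9731
End of period: [12703, 6276, 15844, 16491, 9731]
[period 2]
Births: 6276 × 0.411 = 2579  |  15844 × 0.347 = 5498 → total 8077
Group 2: 12703 × 0.963 = 12233
Group 3: 6276 × 0.958 = 6012
Group 4: 15844 × 0.969 = 15353
Group 5: 16491 × 0.925 + 9731 × 0.328 = 15254 + 3192 = 18446
Net migration: Group 1 − 240 → 7837; Group 2 − 80 → 12153; Group 3 − 250 → 5762; Group 4 − 370 → 14983; Group 5 + 400 → 18846
End of period: [7837, 12153, 5762, 14983, 18846]
Total after period 2: 7837 + 12153 + 5762 + 14983 + 18846 = 59581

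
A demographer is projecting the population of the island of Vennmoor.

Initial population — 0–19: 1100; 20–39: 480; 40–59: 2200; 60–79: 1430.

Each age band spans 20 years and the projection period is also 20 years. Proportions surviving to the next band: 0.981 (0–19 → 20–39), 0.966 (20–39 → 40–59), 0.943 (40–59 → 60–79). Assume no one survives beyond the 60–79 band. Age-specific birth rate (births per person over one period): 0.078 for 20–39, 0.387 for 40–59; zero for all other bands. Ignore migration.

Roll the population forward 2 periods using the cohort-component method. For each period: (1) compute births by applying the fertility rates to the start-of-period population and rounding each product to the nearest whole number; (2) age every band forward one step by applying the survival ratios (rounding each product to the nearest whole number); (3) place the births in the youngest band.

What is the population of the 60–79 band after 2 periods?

438

Numbering the bands 1..4 from youngest to oldest:
[period 1]
Births: 480 × 0.078 = 37  |  2200 × 0.387 = 851 → 888
Band 2: 1100 × 0.981 = 1079
Band 3: 480 × 0.966 = 464
Band 4: 2200 × 0.943 = 2075
End of period: [888, 1079, 464, 2075]
[period 2]
Births: 1079 × 0.078 = 84  |  464 × 0.387 = 180 → 264
Band 2: 888 × 0.981 = 871
Band 3: 1079 × 0.966 = 1042
Band 4: 464 × 0.943 = 438
End of period: [264, 871, 1042, 438]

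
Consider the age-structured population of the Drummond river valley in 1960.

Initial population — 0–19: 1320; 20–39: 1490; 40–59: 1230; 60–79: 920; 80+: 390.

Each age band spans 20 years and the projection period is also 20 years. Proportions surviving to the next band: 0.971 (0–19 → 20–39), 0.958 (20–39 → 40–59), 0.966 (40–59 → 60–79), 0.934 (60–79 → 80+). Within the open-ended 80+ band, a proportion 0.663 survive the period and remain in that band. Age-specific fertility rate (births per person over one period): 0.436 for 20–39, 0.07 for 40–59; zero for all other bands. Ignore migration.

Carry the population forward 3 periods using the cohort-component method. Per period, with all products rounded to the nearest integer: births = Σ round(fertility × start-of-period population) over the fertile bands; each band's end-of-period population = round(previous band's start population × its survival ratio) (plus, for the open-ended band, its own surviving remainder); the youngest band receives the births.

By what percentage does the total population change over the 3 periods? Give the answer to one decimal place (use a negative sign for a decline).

Call the groups 1 to 5, youngest first.
After projecting period 1:
Births: 1490 * 0.436 = 650, 1230 * 0.07 = 86 → 736
Group 2: 1320 * 0.971 = 1282
Group 3: 1490 * 0.958 = 1427
Group 4: 1230 * 0.966 = 1188
Group 5: 920 * 0.934 + 390 * 0.663 = 859 + 259 = 1118
Population now: 0–19=736, 20–39=1282, 40–59=1427, 60–79=1188, 80+=1118
After projecting period 2:
Births: 1282 * 0.436 = 559, 1427 * 0.07 = 100 → 659
Group 2: 736 * 0.971 = 715
Group 3: 1282 * 0.958 = 1228
Group 4: 1427 * 0.966 = 1378
Group 5: 1188 * 0.934 + 1118 * 0.663 = 1110 + 741 = 1851
Population now: 0–19=659, 20–39=715, 40–59=1228, 60–79=1378, 80+=1851
After projecting period 3:
Births: 715 * 0.436 = 312, 1228 * 0.07 = 86 → 398
Group 2: 659 * 0.971 = 640
Group 3: 715 * 0.958 = 685
Group 4: 1228 * 0.966 = 1186
Group 5: 1378 * 0.934 + 1851 * 0.663 = 1287 + 1227 = 2514
Population now: 0–19=398, 20–39=640, 40–59=685, 60–79=1186, 80+=2514
Total: 5350 → 5423; change = 73; percentage change = 1.4%

1.4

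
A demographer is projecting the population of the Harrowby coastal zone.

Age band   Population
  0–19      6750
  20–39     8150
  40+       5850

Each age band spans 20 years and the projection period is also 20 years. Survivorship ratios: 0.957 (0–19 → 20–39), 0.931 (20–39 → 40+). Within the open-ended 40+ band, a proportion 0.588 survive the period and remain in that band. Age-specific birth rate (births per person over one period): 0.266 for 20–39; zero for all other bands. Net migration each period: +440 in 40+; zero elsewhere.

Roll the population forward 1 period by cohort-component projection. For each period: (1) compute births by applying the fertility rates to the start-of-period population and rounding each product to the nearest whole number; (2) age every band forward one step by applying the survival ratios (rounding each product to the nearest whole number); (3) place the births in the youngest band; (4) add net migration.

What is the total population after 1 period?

Let band 1 be 0–19 through band 3 = 40+.
— Period 1 —
Births: 8150 * 0.266 = 2168
Band 2: 6750 * 0.957 = 6460
Band 3: 8150 * 0.931 + 5850 * 0.588 = 7588 + 3440 = 11028
Net migration: Band 3 + 440 → 11468
Population now: 0–19=2168, 20–39=6460, 40+=11468
Total after period 1: 2168 + 6460 + 11468 = 20096

20096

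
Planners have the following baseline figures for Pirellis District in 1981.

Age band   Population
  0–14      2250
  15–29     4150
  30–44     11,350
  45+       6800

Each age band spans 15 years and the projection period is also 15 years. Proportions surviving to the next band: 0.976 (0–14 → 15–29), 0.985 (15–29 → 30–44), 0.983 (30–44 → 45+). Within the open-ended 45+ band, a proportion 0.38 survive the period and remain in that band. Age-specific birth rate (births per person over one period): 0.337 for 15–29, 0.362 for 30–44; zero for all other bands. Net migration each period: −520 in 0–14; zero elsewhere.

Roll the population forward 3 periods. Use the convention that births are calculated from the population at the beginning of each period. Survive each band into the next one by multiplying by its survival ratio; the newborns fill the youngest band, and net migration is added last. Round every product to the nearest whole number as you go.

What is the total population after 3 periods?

Period 1.
Births: 4150 * 0.337 = 1399 ; 11350 * 0.362 = 4109 → total 5508
15–29: 2250 * 0.976 = 2196
30–44: 4150 * 0.985 = 4088
45+: 11350 * 0.983 + 6800 * 0.38 = 11157 + 2584 = 13741
Net migration: 0–14 − 520 → 4988
Giving 4988 / 2196 / 4088 / 13741.
Period 2.
Births: 2196 * 0.337 = 740 ; 4088 * 0.362 = 1480 → total 2220
15–29: 4988 * 0.976 = 4868
30–44: 2196 * 0.985 = 2163
45+: 4088 * 0.983 + 13741 * 0.38 = 4019 + 5222 = 9241
Net migration: 0–14 − 520 → 1700
Giving 1700 / 4868 / 2163 / 9241.
Period 3.
Births: 4868 * 0.337 = 1641 ; 2163 * 0.362 = 783 → total 2424
15–29: 1700 * 0.976 = 1659
30–44: 4868 * 0.985 = 4795
45+: 2163 * 0.983 + 9241 * 0.38 = 2126 + 3512 = 5638
Net migration: 0–14 − 520 → 1904
Giving 1904 / 1659 / 4795 / 5638.
Total after period 3: 1904 + 1659 + 4795 + 5638 = 13996

13996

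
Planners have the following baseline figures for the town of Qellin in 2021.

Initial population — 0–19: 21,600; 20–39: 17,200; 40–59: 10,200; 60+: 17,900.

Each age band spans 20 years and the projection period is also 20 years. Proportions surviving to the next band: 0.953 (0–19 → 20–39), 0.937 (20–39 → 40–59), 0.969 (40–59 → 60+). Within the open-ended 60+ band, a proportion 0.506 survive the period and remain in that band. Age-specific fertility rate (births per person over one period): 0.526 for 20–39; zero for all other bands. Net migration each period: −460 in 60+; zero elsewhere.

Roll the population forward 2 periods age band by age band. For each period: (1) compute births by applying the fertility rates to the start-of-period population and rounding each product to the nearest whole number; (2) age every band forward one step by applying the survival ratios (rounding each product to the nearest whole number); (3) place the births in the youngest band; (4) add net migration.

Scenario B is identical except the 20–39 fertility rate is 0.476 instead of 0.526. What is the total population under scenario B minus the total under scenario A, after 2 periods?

Let band 1 be 0–19 through band 4 = 60+.
— Period 1 —
Births: 17200 × 0.526 = 9047
Band 2: 21600 × 0.953 = 20585
Band 3: 17200 × 0.937 = 16116
Band 4: 10200 × 0.969 + 17900 × 0.506 = 9884 + 9057 = 18941
Net migration: Band 4 − 460 → 18481
End of period: [9047, 20585, 16116, 18481]
— Period 2 —
Births: 20585 × 0.526 = 10828
Band 2: 9047 × 0.953 = 8622
Band 3: 20585 × 0.937 = 19288
Band 4: 16116 × 0.969 + 18481 × 0.506 = 15616 + 9351 = 24967
Net migration: Band 4 − 460 → 24507
End of period: [10828, 8622, 19288, 24507]
Scenario A total after 2 periods: 63245
Scenario B projection —
— Period 1 —
Births: 17200 × 0.476 = 8187
Band 2: 21600 × 0.953 = 20585
Band 3: 17200 × 0.937 = 16116
Band 4: 10200 × 0.969 + 17900 × 0.506 = 9884 + 9057 = 18941
Net migration: Band 4 − 460 → 18481
End of period: [8187, 20585, 16116, 18481]
— Period 2 —
Births: 20585 × 0.476 = 9798
Band 2: 8187 × 0.953 = 7802
Band 3: 20585 × 0.937 = 19288
Band 4: 16116 × 0.969 + 18481 × 0.506 = 15616 + 9351 = 24967
Net migration: Band 4 − 460 → 24507
End of period: [9798, 7802, 19288, 24507]
Scenario B total after 2 periods: 61395
Difference B − A = 61395 − 63245 = -1850

-1850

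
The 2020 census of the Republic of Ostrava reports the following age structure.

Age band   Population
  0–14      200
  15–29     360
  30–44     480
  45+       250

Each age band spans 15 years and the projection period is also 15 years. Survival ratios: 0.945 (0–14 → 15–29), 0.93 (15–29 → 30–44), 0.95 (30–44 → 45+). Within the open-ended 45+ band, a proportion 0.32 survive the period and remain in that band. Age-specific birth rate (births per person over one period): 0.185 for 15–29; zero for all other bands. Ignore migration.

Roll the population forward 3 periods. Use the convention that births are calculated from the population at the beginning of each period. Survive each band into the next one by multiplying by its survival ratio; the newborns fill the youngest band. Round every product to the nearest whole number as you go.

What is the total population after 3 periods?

428

Period 1:
Births: 360 * 0.185 = 67
15–29: 200 * 0.945 = 189
30–44: 360 * 0.93 = 335
45+: 480 * 0.95 + 250 * 0.32 = 456 + 80 = 536
→ [67, 189, 335, 536]
Period 2:
Births: 189 * 0.185 = 35
15–29: 67 * 0.945 = 63
30–44: 189 * 0.93 = 176
45+: 335 * 0.95 + 536 * 0.32 = 318 + 172 = 490
→ [35, 63, 176, 490]
Period 3:
Births: 63 * 0.185 = 12
15–29: 35 * 0.945 = 33
30–44: 63 * 0.93 = 59
45+: 176 * 0.95 + 490 * 0.32 = 167 + 157 = 324
→ [12, 33, 59, 324]
Total after period 3: 12 + 33 + 59 + 324 = 428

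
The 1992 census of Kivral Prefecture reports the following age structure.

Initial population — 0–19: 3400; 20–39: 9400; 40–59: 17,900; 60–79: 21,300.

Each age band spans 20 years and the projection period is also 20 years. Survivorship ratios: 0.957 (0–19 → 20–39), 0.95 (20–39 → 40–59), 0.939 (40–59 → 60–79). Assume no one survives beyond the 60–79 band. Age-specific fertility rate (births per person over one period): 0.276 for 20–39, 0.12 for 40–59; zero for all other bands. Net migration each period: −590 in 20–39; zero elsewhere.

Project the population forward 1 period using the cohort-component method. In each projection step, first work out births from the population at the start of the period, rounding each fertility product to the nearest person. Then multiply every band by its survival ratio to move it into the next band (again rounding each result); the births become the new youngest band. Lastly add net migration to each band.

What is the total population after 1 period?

Call the groups 1 to 4, youngest first.
Period 1:
Births: 9400 × 0.276 = 2594  |  17900 × 0.12 = 2148 ⇒ total 4742
Group 2: 3400 × 0.957 = 3254
Group 3: 9400 × 0.95 = 8930
Group 4: 17900 × 0.939 = 16808
Net migration: Group 2 − 590 → 2664
End of period: [4742, 2664, 8930, 16808]
Total after period 1: 4742 + 2664 + 8930 + 16808 = 33144

33144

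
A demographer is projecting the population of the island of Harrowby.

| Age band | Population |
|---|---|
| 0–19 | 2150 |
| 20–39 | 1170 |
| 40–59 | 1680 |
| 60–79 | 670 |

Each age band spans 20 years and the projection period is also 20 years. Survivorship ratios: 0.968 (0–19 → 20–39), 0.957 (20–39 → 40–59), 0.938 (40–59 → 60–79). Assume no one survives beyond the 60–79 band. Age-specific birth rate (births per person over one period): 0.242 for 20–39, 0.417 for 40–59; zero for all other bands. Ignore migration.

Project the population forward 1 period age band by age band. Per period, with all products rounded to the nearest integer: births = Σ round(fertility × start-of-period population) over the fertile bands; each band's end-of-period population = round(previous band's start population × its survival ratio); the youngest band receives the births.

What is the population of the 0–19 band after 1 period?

984

After projecting period 1:
Births: 1170 * 0.242 = 283, 1680 * 0.417 = 701 ⇒ total 984
20–39: 2150 * 0.968 = 2081
40–59: 1170 * 0.957 = 1120
60–79: 1680 * 0.938 = 1576
→ [984, 2081, 1120, 1576]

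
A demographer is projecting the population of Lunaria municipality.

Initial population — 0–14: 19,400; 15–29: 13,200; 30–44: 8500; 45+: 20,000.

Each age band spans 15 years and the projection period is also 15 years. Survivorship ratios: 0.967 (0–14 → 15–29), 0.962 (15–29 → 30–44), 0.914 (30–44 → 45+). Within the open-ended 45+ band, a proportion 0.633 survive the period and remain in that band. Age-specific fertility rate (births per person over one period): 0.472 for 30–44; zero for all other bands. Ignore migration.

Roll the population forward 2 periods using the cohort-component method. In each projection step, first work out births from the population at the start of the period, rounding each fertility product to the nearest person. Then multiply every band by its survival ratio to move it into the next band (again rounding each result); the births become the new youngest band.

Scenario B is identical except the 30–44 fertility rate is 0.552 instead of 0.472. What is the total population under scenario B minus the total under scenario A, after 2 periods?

1673

Call the groups 1 to 4, youngest first.
Period 1:
Births: 8500 × 0.472 = 4012
Group 2: 19400 × 0.967 = 18760
Group 3: 13200 × 0.962 = 12698
Group 4: 8500 × 0.914 + 20000 × 0.633 = 7769 + 12660 = 20429
End of period: [4012, 18760, 12698, 20429]
Period 2:
Births: 12698 × 0.472 = 5993
Group 2: 4012 × 0.967 = 3880
Group 3: 18760 × 0.962 = 18047
Group 4: 12698 × 0.914 + 20429 × 0.633 = 11606 + 12932 = 24538
End of period: [5993, 3880, 18047, 24538]
Scenario A total after 2 periods: 52458
Scenario B projection —
Period 1:
Births: 8500 × 0.552 = 4692
Group 2: 19400 × 0.967 = 18760
Group 3: 13200 × 0.962 = 12698
Group 4: 8500 × 0.914 + 20000 × 0.633 = 7769 + 12660 = 20429
End of period: [4692, 18760, 12698, 20429]
Period 2:
Births: 12698 × 0.552 = 7009
Group 2: 4692 × 0.967 = 4537
Group 3: 18760 × 0.962 = 18047
Group 4: 12698 × 0.914 + 20429 × 0.633 = 11606 + 12932 = 24538
End of period: [7009, 4537, 18047, 24538]
Scenario B total after 2 periods: 54131
Difference B − A = 54131 − 52458 = 1673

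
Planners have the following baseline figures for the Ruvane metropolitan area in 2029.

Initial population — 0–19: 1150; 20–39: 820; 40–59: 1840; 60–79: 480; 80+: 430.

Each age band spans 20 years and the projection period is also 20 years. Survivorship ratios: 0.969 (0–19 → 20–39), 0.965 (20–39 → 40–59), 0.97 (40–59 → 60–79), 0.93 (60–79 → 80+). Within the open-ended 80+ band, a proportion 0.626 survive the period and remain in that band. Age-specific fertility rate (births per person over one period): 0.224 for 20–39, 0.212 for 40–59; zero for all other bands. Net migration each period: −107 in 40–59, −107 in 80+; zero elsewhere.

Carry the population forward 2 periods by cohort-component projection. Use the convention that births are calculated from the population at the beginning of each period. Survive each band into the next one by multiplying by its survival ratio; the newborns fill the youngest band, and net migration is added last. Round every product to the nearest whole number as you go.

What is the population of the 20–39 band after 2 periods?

556

Numbering the groups 1..5 from youngest to oldest:
[period 1]
Births: 820 × 0.224 = 184 ; 1840 × 0.212 = 390 → total 574
Group 2: 1150 × 0.969 = 1114
Group 3: 820 × 0.965 = 791
Group 4: 1840 × 0.97 = 1785
Group 5: 480 × 0.93 + 430 × 0.626 = 446 + 269 = 715
Net migration: Group 3 − 107 → 684; Group 5 − 107 → 608
Giving 574 / 1114 / 684 / 1785 / 608.
[period 2]
Births: 1114 × 0.224 = 250 ; 684 × 0.212 = 145 → total 395
Group 2: 574 × 0.969 = 556
Group 3: 1114 × 0.965 = 1075
Group 4: 684 × 0.97 = 663
Group 5: 1785 × 0.93 + 608 × 0.626 = 1660 + 381 = 2041
Net migration: Group 3 − 107 → 968; Group 5 − 107 → 1934
Giving 395 / 556 / 968 / 663 / 1934.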